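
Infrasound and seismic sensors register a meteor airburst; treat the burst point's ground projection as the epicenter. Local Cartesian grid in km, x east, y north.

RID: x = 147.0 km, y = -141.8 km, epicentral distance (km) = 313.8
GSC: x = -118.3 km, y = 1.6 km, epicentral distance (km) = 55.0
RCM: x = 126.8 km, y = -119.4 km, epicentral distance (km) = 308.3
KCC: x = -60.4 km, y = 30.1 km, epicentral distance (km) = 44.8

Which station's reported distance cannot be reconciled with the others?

Solve using three stations at a time. Using RID, GSC, KCC (subtract circle equations pairwise → linear system) gives (x, y) ≈ (-98.9, 53.1).
Distances from that point to each station vs reported:
  RID: calculated 313.8 vs reported 313.8 → residual 0.0 km
  GSC: calculated 55.1 vs reported 55.0 → residual 0.1 km
  RCM: calculated 284.1 vs reported 308.3 → residual 24.2 km
  KCC: calculated 44.9 vs reported 44.8 → residual 0.1 km
RID, GSC, KCC are mutually consistent (residuals ≈ 0); RCM is off by 24.2 km.

RCM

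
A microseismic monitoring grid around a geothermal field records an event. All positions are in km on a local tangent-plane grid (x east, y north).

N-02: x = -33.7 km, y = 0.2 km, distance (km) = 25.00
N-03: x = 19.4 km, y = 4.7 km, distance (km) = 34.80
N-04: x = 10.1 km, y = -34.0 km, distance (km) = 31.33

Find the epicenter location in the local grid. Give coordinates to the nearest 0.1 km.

-11.5 km east, -11.3 km north

Circle about each station: (x + 33.7)² + (y − 0.2)² = 25.00²; (x − 19.4)² + (y − 4.7)² = 34.80²; (x − 10.1)² + (y + 34.0)² = 31.33².
Subtracting pairs of circle equations eliminates x²+y² and gives linear equations (the radical axes):
106.2 x + 9.0 y = -1323.32
87.6 x − 68.4 y = -234.29
Solving the 2×2 system: x ≈ -11.5, y ≈ -11.3 km.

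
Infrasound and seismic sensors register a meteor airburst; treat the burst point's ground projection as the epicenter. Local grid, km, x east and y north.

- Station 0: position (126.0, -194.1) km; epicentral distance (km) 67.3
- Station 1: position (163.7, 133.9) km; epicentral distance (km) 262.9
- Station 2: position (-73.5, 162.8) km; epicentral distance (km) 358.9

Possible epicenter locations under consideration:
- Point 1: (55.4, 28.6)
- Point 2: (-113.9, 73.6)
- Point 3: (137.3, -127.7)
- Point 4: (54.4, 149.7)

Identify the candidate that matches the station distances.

For each candidate, compare |candidate − station| to the reported distance:
Point 1: residuals Station 0 166.3, Station 1 111.8, Station 2 172.8 → max 172.8 km
Point 2: residuals Station 0 292.2, Station 1 21.2, Station 2 261.0 → max 292.2 km
Point 3: residuals Station 0 0.1, Station 1 0.0, Station 2 0.0 → max 0.1 km
Point 4: residuals Station 0 283.9, Station 1 152.5, Station 2 230.3 → max 283.9 km
Only Point 3 has all residuals ≈ 0.

Point 3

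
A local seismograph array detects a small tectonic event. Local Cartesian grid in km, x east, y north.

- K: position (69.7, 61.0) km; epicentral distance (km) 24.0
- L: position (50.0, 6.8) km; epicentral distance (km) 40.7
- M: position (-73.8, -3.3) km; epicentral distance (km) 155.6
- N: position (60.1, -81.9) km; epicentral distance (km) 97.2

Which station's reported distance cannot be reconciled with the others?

N

Solve using three stations at a time. Using K, L, M (subtract circle equations pairwise → linear system) gives (x, y) ≈ (76.2, 37.9).
Distances from that point to each station vs reported:
  K: calculated 24.0 vs reported 24.0 → residual 0.0 km
  L: calculated 40.7 vs reported 40.7 → residual 0.0 km
  M: calculated 155.6 vs reported 155.6 → residual 0.0 km
  N: calculated 120.9 vs reported 97.2 → residual 23.7 km
K, L, M are mutually consistent (residuals ≈ 0); N is off by 23.7 km.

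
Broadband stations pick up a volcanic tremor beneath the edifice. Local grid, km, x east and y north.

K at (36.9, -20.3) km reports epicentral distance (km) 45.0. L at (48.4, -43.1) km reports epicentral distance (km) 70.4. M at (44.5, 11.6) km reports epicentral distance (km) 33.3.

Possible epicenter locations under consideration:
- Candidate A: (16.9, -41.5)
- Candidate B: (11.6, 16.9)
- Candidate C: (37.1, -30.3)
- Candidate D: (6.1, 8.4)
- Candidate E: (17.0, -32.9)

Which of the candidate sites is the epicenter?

Candidate B

For each candidate, compare |candidate − station| to the reported distance:
Candidate A: residuals K 15.9, L 38.9, M 26.5 → max 38.9 km
Candidate B: residuals K 0.0, L 0.0, M 0.0 → max 0.0 km
Candidate C: residuals K 35.0, L 53.3, M 9.2 → max 53.3 km
Candidate D: residuals K 2.9, L 3.8, M 5.2 → max 5.2 km
Candidate E: residuals K 21.4, L 37.4, M 19.0 → max 37.4 km
Only Candidate B has all residuals ≈ 0.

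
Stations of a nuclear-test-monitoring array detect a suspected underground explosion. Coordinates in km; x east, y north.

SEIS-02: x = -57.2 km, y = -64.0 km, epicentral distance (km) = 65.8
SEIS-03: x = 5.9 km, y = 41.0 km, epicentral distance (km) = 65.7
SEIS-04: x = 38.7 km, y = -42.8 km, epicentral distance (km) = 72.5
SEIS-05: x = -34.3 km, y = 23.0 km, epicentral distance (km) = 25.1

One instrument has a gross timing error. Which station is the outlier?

Solve using three stations at a time. Using SEIS-02, SEIS-03, SEIS-05 (subtract circle equations pairwise → linear system) gives (x, y) ≈ (-46.1, 0.9).
Distances from that point to each station vs reported:
  SEIS-02: calculated 65.8 vs reported 65.8 → residual 0.0 km
  SEIS-03: calculated 65.7 vs reported 65.7 → residual 0.0 km
  SEIS-04: calculated 95.4 vs reported 72.5 → residual 22.9 km
  SEIS-05: calculated 25.1 vs reported 25.1 → residual 0.0 km
SEIS-02, SEIS-03, SEIS-05 are mutually consistent (residuals ≈ 0); SEIS-04 is off by 22.9 km.

SEIS-04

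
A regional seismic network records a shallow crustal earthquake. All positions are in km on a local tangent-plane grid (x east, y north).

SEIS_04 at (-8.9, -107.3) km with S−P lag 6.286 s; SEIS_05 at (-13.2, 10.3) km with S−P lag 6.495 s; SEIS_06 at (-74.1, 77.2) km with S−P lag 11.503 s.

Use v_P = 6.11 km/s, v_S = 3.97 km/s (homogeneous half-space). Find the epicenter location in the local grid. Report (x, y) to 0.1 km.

Distance from S−P lag: d = Δt · v_P v_S / (v_P − v_S) = Δt · (6.11·3.97)/(6.11−3.97) ≈ 11.3349·Δt.
So d_SEIS_04 = 71.25, d_SEIS_05 = 73.62, d_SEIS_06 = 130.39 km.
Circle about each station: (x + 8.9)² + (y + 107.3)² = 71.25²; (x + 13.2)² + (y − 10.3)² = 73.62²; (x + 74.1)² + (y − 77.2)² = 130.39².
Subtracting the SEIS_04 equation from the SEIS_05 and SEIS_06 equations removes the quadratic terms:
-8.6 x + 235.2 y = -11655.51
-130.4 x + 369.0 y = -12066.84
Solving the 2×2 system: x ≈ -53.2, y ≈ -51.5 km.

-53.2 km east, -51.5 km north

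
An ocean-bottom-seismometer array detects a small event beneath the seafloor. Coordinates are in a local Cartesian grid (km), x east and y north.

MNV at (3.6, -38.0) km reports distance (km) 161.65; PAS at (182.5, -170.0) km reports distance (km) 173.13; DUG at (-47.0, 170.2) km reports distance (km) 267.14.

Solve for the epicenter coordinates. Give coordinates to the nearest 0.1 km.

160.3 km east, 1.7 km north

Circle about each station: (x − 3.6)² + (y + 38.0)² = 161.65²; (x − 182.5)² + (y + 170.0)² = 173.13²; (x + 47.0)² + (y − 170.2)² = 267.14².
Subtracting pairs of circle equations eliminates x²+y² and gives linear equations (the radical axes):
357.8 x − 264.0 y = 56906.02
-101.2 x + 416.4 y = -15512.98
Solving the 2×2 system: x ≈ 160.3, y ≈ 1.7 km.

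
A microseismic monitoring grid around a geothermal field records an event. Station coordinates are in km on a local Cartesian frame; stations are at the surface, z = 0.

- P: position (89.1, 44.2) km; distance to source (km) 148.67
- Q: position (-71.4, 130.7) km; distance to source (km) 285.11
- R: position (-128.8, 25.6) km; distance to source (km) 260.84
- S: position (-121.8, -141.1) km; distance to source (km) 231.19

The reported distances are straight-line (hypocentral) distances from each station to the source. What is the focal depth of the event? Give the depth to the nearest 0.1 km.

58.7 km

Each station gives a sphere (x−x_i)² + (y−y_i)² + z² = d_i² (stations at z=0).
Subtracting the P sphere from Q and R: z² cancels, leaving linear equations in x and y:
-321.0 x + 173.0 y = -46896.94
-435.8 x − 37.2 y = -38582.39
Solving: x ≈ 96.403, y ≈ -92.206 km (keep extra digits for the depth step; rounded: 96.4, -92.2).
Then from the P sphere: z² = 148.67² − (x − 89.1)² − (y − 44.2)² with x = 96.403, y = -92.206, so z ≈ 58.676 ≈ 58.7 km.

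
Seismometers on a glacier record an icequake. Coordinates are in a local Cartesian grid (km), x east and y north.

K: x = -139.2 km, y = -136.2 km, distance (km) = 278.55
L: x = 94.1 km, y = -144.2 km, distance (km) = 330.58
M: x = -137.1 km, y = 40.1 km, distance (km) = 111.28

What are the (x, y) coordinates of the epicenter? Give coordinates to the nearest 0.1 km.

Circle about each station: (x + 139.2)² + (y + 136.2)² = 278.55²; (x − 94.1)² + (y + 144.2)² = 330.58²; (x + 137.1)² + (y − 40.1)² = 111.28².
Subtracting pairs of circle equations eliminates x²+y² and gives linear equations (the radical axes):
466.6 x − 16.0 y = -39971.66
4.2 x + 352.6 y = 47684.20
Solving the 2×2 system: x ≈ -81.0, y ≈ 136.2 km.

x ≈ -81.0 km, y ≈ 136.2 km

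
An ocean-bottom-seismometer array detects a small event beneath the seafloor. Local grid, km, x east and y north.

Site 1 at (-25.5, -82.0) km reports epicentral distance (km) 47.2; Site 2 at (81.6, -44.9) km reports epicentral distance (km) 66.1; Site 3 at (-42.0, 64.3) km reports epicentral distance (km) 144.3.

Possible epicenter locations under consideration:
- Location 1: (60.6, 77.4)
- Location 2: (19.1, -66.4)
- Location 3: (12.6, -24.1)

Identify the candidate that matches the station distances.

For each candidate, compare |candidate − station| to the reported distance:
Location 1: residuals Site 1 134.0, Site 2 58.0, Site 3 40.9 → max 134.0 km
Location 2: residuals Site 1 0.0, Site 2 0.0, Site 3 0.0 → max 0.0 km
Location 3: residuals Site 1 22.1, Site 2 6.0, Site 3 40.4 → max 40.4 km
Only Location 2 has all residuals ≈ 0.

Location 2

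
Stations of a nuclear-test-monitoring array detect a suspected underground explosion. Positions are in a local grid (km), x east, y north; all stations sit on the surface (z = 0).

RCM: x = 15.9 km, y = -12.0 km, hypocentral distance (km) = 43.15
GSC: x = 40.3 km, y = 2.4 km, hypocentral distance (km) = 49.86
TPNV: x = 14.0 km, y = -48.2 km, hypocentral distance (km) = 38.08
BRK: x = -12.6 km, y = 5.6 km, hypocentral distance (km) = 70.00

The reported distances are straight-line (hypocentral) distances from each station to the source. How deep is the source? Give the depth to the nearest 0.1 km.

30.2 km

Each station gives a sphere (x−x_i)² + (y−y_i)² + z² = d_i² (stations at z=0).
Subtracting the RCM sphere from GSC and TPNV: z² cancels, leaving linear equations in x and y:
48.8 x + 28.8 y = 608.94
-3.8 x − 72.4 y = 2534.27
Solving: x ≈ 34.195, y ≈ -36.798 km (keep extra digits for the depth step; rounded: 34.2, -36.8).
Then from the RCM sphere: z² = 43.15² − (x − 15.9)² − (y + 12.0)² with x = 34.195, y = -36.798, so z ≈ 30.204 ≈ 30.2 km.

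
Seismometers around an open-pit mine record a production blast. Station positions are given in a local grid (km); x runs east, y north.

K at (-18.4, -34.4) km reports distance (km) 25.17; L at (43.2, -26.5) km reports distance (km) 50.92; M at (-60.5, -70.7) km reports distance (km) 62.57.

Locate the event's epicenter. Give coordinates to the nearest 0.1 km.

x ≈ -0.7 km, y ≈ -52.3 km

Circle about each station: (x + 18.4)² + (y + 34.4)² = 25.17²; (x − 43.2)² + (y + 26.5)² = 50.92²; (x + 60.5)² + (y + 70.7)² = 62.57².
Subtracting the K equation from the L and M equations removes the quadratic terms:
123.2 x + 15.8 y = -912.75
-84.2 x − 72.6 y = 3855.34
Solving the 2×2 system: x ≈ -0.7, y ≈ -52.3 km.
Check against K (with the unrounded x, y): √((x + 18.4)²+(y + 34.4)²) = 25.16 ≈ 25.17 km. ✓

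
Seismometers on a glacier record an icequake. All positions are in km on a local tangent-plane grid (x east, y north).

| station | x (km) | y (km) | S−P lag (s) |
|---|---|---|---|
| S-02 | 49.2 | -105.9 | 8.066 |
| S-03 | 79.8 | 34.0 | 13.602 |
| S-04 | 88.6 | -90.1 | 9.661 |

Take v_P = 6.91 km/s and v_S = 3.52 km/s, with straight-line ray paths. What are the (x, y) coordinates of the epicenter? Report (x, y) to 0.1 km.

Distance from S−P lag: d = Δt · v_P v_S / (v_P − v_S) = Δt · (6.91·3.52)/(6.91−3.52) ≈ 7.1750·Δt.
So d_S-02 = 57.87, d_S-03 = 97.59, d_S-04 = 69.32 km.
Circle about each station: (x − 49.2)² + (y + 105.9)² = 57.87²; (x − 79.8)² + (y − 34.0)² = 97.59²; (x − 88.6)² + (y + 90.1)² = 69.32².
Subtracting the S-02 equation from the S-03 and S-04 equations removes the quadratic terms:
61.2 x + 279.8 y = -12286.28
78.8 x + 31.6 y = 876.19
Solving the 2×2 system: x ≈ 31.5, y ≈ -50.8 km.

(31.5, -50.8)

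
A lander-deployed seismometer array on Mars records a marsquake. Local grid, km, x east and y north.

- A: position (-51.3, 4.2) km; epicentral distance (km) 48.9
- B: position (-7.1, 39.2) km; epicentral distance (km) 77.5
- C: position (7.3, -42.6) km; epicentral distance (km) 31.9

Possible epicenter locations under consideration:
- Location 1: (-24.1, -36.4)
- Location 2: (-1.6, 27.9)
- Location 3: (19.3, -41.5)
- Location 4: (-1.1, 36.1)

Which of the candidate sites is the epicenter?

Location 1

For each candidate, compare |candidate − station| to the reported distance:
Location 1: residuals A 0.0, B 0.0, C 0.1 → max 0.1 km
Location 2: residuals A 6.2, B 64.9, C 39.2 → max 64.9 km
Location 3: residuals A 35.2, B 7.4, C 19.8 → max 35.2 km
Location 4: residuals A 10.6, B 70.7, C 47.2 → max 70.7 km
Only Location 1 has all residuals ≈ 0.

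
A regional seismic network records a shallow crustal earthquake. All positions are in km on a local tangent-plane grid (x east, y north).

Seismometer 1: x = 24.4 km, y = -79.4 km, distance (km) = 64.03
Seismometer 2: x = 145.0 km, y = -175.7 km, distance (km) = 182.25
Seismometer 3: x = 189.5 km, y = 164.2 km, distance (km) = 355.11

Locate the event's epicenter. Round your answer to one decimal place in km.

Circle about each station: (x − 24.4)² + (y + 79.4)² = 64.03²; (x − 145.0)² + (y + 175.7)² = 182.25²; (x − 189.5)² + (y − 164.2)² = 355.11².
Subtracting pairs of circle equations eliminates x²+y² and gives linear equations (the radical axes):
241.2 x − 192.6 y = 15880.55
330.2 x + 487.2 y = -66031.10
Solving the 2×2 system: x ≈ -27.5, y ≈ -116.9 km.

(-27.5, -116.9)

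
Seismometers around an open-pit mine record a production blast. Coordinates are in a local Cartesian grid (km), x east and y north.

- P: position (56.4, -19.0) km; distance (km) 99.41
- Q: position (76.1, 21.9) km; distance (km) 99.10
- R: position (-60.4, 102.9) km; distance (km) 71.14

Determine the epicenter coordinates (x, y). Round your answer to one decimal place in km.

(-20.5, 44.0)

Circle about each station: (x − 56.4)² + (y + 19.0)² = 99.41²; (x − 76.1)² + (y − 21.9)² = 99.10²; (x + 60.4)² + (y − 102.9)² = 71.14².
Subtracting the P equation from the Q and R equations removes the quadratic terms:
39.4 x + 81.8 y = 2790.40
-233.6 x + 243.8 y = 15516.06
Solving the 2×2 system: x ≈ -20.5, y ≈ 44.0 km.
Check against P (with the unrounded x, y): √((x − 56.4)²+(y + 19.0)²) = 99.41 ≈ 99.41 km. ✓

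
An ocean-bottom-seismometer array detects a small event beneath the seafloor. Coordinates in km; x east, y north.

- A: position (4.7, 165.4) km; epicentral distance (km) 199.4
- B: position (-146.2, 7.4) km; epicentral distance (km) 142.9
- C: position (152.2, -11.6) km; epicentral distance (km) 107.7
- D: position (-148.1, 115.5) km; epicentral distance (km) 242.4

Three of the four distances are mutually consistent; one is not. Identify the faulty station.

Solve using three stations at a time. Using A, C, D (subtract circle equations pairwise → linear system) gives (x, y) ≈ (46.0, -29.7).
Distances from that point to each station vs reported:
  A: calculated 199.4 vs reported 199.4 → residual 0.0 km
  B: calculated 195.8 vs reported 142.9 → residual 52.9 km
  C: calculated 107.7 vs reported 107.7 → residual 0.0 km
  D: calculated 242.4 vs reported 242.4 → residual 0.0 km
A, C, D are mutually consistent (residuals ≈ 0); B is off by 52.9 km.

B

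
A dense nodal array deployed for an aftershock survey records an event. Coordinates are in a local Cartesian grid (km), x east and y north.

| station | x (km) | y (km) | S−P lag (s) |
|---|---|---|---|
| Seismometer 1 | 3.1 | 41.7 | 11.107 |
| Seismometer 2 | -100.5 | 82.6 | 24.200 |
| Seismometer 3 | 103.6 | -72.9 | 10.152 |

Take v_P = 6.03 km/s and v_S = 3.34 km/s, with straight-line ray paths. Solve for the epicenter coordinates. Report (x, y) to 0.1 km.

38.6 km east, -33.5 km north

Distance from S−P lag: d = Δt · v_P v_S / (v_P − v_S) = Δt · (6.03·3.34)/(6.03−3.34) ≈ 7.4871·Δt.
So d_Seismometer 1 = 83.16, d_Seismometer 2 = 181.19, d_Seismometer 3 = 76.01 km.
Circle about each station: (x − 3.1)² + (y − 41.7)² = 83.16²; (x + 100.5)² + (y − 82.6)² = 181.19²; (x − 103.6)² + (y + 72.9)² = 76.01².
Subtracting pairs of circle equations eliminates x²+y² and gives linear equations (the radical axes):
-207.2 x + 81.8 y = -10739.72
201.0 x − 229.2 y = 15436.94
Solving the 2×2 system: x ≈ 38.6, y ≈ -33.5 km.
Check against Seismometer 1 (with the unrounded x, y): √((x − 3.1)²+(y − 41.7)²) = 83.15 ≈ 83.16 km. ✓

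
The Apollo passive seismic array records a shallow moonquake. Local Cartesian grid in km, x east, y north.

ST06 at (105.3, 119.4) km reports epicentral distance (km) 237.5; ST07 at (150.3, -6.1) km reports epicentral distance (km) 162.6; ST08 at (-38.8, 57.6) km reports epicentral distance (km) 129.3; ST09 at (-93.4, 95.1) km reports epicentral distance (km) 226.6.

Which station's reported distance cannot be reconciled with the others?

ST08

Solve using three stations at a time. Using ST06, ST07, ST09 (subtract circle equations pairwise → linear system) gives (x, y) ≈ (18.8, -101.8).
Distances from that point to each station vs reported:
  ST06: calculated 237.5 vs reported 237.5 → residual 0.0 km
  ST07: calculated 162.7 vs reported 162.6 → residual 0.1 km
  ST08: calculated 169.5 vs reported 129.3 → residual 40.2 km
  ST09: calculated 226.6 vs reported 226.6 → residual 0.0 km
ST06, ST07, ST09 are mutually consistent (residuals ≈ 0); ST08 is off by 40.2 km.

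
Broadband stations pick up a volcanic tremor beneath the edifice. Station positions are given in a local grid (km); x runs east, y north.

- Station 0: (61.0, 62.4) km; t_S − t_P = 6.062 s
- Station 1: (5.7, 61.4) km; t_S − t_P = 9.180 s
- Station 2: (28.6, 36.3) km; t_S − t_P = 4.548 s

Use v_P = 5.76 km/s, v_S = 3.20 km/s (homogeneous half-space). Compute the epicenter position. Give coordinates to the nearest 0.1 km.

x ≈ 56.4 km, y ≈ 19.0 km

Distance from S−P lag: d = Δt · v_P v_S / (v_P − v_S) = Δt · (5.76·3.20)/(5.76−3.20) ≈ 7.2000·Δt.
So d_Station 0 = 43.65, d_Station 1 = 66.10, d_Station 2 = 32.75 km.
Circle about each station: (x − 61.0)² + (y − 62.4)² = 43.65²; (x − 5.7)² + (y − 61.4)² = 66.10²; (x − 28.6)² + (y − 36.3)² = 32.75².
Subtracting pairs of circle equations eliminates x²+y² and gives linear equations (the radical axes):
-110.6 x − 2.0 y = -6276.20
-64.8 x − 52.2 y = -4646.35
Solving the 2×2 system: x ≈ 56.4, y ≈ 19.0 km.
Check against Station 0 (with the unrounded x, y): √((x − 61.0)²+(y − 62.4)²) = 43.65 ≈ 43.65 km. ✓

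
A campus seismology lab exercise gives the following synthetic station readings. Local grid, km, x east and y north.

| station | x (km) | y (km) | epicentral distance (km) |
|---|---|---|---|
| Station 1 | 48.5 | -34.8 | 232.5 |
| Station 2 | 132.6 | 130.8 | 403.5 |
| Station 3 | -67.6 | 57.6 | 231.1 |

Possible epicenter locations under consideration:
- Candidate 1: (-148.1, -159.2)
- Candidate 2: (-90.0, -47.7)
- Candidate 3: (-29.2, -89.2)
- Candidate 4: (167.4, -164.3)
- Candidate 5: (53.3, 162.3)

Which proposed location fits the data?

Candidate 1

For each candidate, compare |candidate − station| to the reported distance:
Candidate 1: residuals Station 1 0.2, Station 2 0.1, Station 3 0.2 → max 0.2 km
Candidate 2: residuals Station 1 93.4, Station 2 118.2, Station 3 123.4 → max 123.4 km
Candidate 3: residuals Station 1 137.6, Station 2 130.4, Station 3 79.4 → max 137.6 km
Candidate 4: residuals Station 1 56.7, Station 2 106.4, Station 3 92.1 → max 106.4 km
Candidate 5: residuals Station 1 35.3, Station 2 318.2, Station 3 71.2 → max 318.2 km
Only Candidate 1 has all residuals ≈ 0.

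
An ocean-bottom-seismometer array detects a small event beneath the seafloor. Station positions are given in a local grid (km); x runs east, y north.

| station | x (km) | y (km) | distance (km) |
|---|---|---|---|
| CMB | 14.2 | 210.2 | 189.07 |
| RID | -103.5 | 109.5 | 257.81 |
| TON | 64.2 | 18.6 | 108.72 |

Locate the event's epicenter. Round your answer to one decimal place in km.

(152.8, 81.6)

Circle about each station: (x − 14.2)² + (y − 210.2)² = 189.07²; (x + 103.5)² + (y − 109.5)² = 257.81²; (x − 64.2)² + (y − 18.6)² = 108.72².
Subtracting the CMB equation from the RID and TON equations removes the quadratic terms:
-235.4 x − 201.4 y = -52401.71
100.0 x − 383.2 y = -15990.65
Solving the 2×2 system: x ≈ 152.8, y ≈ 81.6 km.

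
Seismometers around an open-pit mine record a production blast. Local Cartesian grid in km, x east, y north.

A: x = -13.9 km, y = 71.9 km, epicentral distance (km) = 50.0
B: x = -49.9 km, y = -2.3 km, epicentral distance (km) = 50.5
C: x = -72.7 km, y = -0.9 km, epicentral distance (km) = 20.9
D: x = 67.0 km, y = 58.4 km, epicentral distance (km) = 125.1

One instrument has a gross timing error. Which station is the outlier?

Solve using three stations at a time. Using A, B, D (subtract circle equations pairwise → linear system) gives (x, y) ≈ (-57.6, 47.6).
Distances from that point to each station vs reported:
  A: calculated 50.0 vs reported 50.0 → residual 0.0 km
  B: calculated 50.5 vs reported 50.5 → residual 0.0 km
  C: calculated 50.8 vs reported 20.9 → residual 29.9 km
  D: calculated 125.1 vs reported 125.1 → residual 0.0 km
A, B, D are mutually consistent (residuals ≈ 0); C is off by 29.9 km.

C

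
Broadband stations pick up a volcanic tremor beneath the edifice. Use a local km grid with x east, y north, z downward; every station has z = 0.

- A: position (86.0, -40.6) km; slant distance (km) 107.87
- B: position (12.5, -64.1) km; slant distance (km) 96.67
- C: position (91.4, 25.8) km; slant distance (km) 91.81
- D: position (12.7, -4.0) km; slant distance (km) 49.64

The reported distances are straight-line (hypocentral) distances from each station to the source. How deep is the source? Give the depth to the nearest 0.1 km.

depth ≈ 41.4 km

Each station gives a sphere (x−x_i)² + (y−y_i)² + z² = d_i² (stations at z=0).
Subtracting the A sphere from B and C: z² cancels, leaving linear equations in x and y:
-147.0 x − 47.0 y = -2488.45
10.8 x + 132.8 y = 3182.10
Solving: x ≈ 9.514, y ≈ 23.188 km (keep extra digits for the depth step; rounded: 9.5, 23.2).
Then from the A sphere: z² = 107.87² − (x − 86.0)² − (y + 40.6)² with x = 9.514, y = 23.188, so z ≈ 41.436 ≈ 41.4 km.
Check against D (with the unrounded solution): distance 49.66 ≈ 49.64 km. ✓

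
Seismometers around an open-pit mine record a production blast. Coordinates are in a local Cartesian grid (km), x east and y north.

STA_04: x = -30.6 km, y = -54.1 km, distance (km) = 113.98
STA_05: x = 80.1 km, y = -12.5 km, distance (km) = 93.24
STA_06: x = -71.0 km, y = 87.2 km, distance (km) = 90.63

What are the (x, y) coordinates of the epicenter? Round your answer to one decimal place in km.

x ≈ 12.3 km, y ≈ 51.5 km

Circle about each station: (x + 30.6)² + (y + 54.1)² = 113.98²; (x − 80.1)² + (y + 12.5)² = 93.24²; (x + 71.0)² + (y − 87.2)² = 90.63².
Subtracting the STA_04 equation from the STA_05 and STA_06 equations removes the quadratic terms:
221.4 x + 83.2 y = 7006.83
-80.8 x + 282.6 y = 13559.31
Solving the 2×2 system: x ≈ 12.3, y ≈ 51.5 km.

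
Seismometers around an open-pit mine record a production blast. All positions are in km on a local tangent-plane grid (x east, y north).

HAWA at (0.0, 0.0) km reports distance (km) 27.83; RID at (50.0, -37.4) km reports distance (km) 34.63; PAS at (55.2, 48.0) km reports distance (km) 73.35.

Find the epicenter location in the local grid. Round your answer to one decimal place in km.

Circle about each station: x² + y² = 27.83²; (x − 50.0)² + (y + 37.4)² = 34.63²; (x − 55.2)² + (y − 48.0)² = 73.35².
Subtracting the HAWA equation from the RID and PAS equations removes the quadratic terms:
100.0 x − 74.8 y = 3474.03
110.4 x + 96.0 y = 745.33
Solving the 2×2 system: x ≈ 21.8, y ≈ -17.3 km.
Check against HAWA (with the unrounded x, y): √(x²+y²) = 27.83 ≈ 27.83 km. ✓

21.8 km east, -17.3 km north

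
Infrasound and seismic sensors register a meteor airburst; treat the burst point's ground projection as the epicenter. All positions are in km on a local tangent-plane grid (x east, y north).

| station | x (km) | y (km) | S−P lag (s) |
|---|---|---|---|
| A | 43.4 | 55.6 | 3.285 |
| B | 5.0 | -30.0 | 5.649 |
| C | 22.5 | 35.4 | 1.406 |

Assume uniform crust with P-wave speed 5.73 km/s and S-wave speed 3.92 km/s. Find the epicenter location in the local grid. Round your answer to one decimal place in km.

(5.7, 40.1)

Distance from S−P lag: d = Δt · v_P v_S / (v_P − v_S) = Δt · (5.73·3.92)/(5.73−3.92) ≈ 12.4097·Δt.
So d_A = 40.77, d_B = 70.10, d_C = 17.45 km.
Circle about each station: (x − 43.4)² + (y − 55.6)² = 40.77²; (x − 5.0)² + (y + 30.0)² = 70.10²; (x − 22.5)² + (y − 35.4)² = 17.45².
Subtracting the A equation from the B and C equations removes the quadratic terms:
-76.8 x − 171.2 y = -7301.74
-41.8 x − 40.4 y = -1857.82
Solving the 2×2 system: x ≈ 5.7, y ≈ 40.1 km.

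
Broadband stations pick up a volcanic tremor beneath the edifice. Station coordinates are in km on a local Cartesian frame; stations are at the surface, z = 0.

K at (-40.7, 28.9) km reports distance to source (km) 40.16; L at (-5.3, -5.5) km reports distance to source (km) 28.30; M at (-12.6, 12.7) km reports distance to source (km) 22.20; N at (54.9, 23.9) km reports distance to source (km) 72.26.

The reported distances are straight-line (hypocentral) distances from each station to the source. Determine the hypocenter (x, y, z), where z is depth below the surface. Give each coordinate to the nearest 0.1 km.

(-12.6, 10.6, 22.1)

Each station gives a sphere (x−x_i)² + (y−y_i)² + z² = d_i² (stations at z=0).
Subtracting the K sphere from L and M: z² cancels, leaving linear equations in x and y:
70.8 x − 68.8 y = -1621.42
56.2 x − 32.4 y = -1051.66
Solving: x ≈ -12.603, y ≈ 10.598 km (keep extra digits for the depth step; rounded: -12.6, 10.6).
Then from the K sphere: z² = 40.16² − (x + 40.7)² − (y − 28.9)² with x = -12.603, y = 10.598, so z ≈ 22.100 ≈ 22.1 km.
Check against N (with the unrounded solution): distance 72.26 ≈ 72.26 km. ✓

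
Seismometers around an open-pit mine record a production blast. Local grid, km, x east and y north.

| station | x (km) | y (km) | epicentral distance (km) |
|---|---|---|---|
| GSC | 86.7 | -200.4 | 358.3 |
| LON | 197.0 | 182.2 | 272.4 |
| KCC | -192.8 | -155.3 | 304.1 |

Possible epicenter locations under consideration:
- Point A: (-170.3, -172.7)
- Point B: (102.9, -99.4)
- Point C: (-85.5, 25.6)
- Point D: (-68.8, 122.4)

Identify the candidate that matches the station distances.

For each candidate, compare |candidate − station| to the reported distance:
Point A: residuals GSC 99.8, LON 238.3, KCC 275.7 → max 275.7 km
Point B: residuals GSC 256.0, LON 24.5, KCC 3.2 → max 256.0 km
Point C: residuals GSC 74.2, LON 50.6, KCC 93.8 → max 93.8 km
Point D: residuals GSC 0.0, LON 0.0, KCC 0.0 → max 0.0 km
Only Point D has all residuals ≈ 0.

Point D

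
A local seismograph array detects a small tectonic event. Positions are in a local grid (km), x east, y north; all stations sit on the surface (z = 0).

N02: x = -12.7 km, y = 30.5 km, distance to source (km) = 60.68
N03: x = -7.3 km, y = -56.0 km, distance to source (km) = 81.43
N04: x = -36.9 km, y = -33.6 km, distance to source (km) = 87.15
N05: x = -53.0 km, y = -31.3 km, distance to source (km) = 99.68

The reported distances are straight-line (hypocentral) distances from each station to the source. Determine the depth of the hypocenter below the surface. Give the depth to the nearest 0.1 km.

Each station gives a sphere (x−x_i)² + (y−y_i)² + z² = d_i² (stations at z=0).
Subtracting the N02 sphere from N03 and N04: z² cancels, leaving linear equations in x and y:
10.8 x − 173.0 y = -851.03
-48.4 x − 128.2 y = -2514.03
Solving: x ≈ 33.391, y ≈ 7.004 km (keep extra digits for the depth step; rounded: 33.4, 7.0).
Then from the N02 sphere: z² = 60.68² − (x + 12.7)² − (y − 30.5)² with x = 33.391, y = 7.004, so z ≈ 31.712 ≈ 31.7 km.
Check against N05 (with the unrounded solution): distance 99.68 ≈ 99.68 km. ✓

z ≈ 31.7 km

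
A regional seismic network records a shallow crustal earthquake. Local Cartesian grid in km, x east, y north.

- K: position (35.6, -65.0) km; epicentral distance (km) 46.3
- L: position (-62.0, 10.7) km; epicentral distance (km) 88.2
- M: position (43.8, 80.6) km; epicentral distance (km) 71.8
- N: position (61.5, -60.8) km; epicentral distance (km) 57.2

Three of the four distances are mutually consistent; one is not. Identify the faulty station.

M

Solve using three stations at a time. Using K, L, N (subtract circle equations pairwise → linear system) gives (x, y) ≈ (20.1, -21.5).
Distances from that point to each station vs reported:
  K: calculated 46.2 vs reported 46.3 → residual 0.1 km
  L: calculated 88.1 vs reported 88.2 → residual 0.1 km
  M: calculated 104.8 vs reported 71.8 → residual 33.0 km
  N: calculated 57.1 vs reported 57.2 → residual 0.1 km
K, L, N are mutually consistent (residuals ≈ 0); M is off by 33.0 km.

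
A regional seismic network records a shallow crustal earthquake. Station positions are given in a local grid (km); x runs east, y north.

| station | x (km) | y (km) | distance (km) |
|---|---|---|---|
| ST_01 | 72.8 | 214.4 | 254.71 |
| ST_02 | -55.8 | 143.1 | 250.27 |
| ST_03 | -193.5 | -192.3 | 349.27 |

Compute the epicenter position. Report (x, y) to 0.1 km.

Circle about each station: (x − 72.8)² + (y − 214.4)² = 254.71²; (x + 55.8)² + (y − 143.1)² = 250.27²; (x + 193.5)² + (y + 192.3)² = 349.27².
Subtracting pairs of circle equations eliminates x²+y² and gives linear equations (the radical axes):
-257.2 x − 142.6 y = -25433.84
-532.6 x − 813.4 y = -33958.01
Solving the 2×2 system: x ≈ 118.9, y ≈ -36.1 km.

118.9 km east, -36.1 km north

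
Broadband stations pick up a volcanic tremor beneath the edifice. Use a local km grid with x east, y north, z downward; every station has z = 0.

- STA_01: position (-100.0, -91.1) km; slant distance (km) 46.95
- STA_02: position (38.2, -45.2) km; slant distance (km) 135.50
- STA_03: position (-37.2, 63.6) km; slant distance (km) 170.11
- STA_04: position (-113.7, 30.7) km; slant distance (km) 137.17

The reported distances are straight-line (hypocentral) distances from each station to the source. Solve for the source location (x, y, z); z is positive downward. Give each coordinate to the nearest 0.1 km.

Each station gives a sphere (x−x_i)² + (y−y_i)² + z² = d_i² (stations at z=0).
Subtracting the STA_01 sphere from STA_02 and STA_03: z² cancels, leaving linear equations in x and y:
276.4 x + 91.8 y = -30952.88
125.6 x + 309.4 y = -39603.52
Solving: x ≈ -80.300, y ≈ -95.404 km (keep extra digits for the depth step; rounded: -80.3, -95.4).
Then from the STA_01 sphere: z² = 46.95² − (x + 100.0)² − (y + 91.1)² with x = -80.300, y = -95.404, so z ≈ 42.399 ≈ 42.4 km.

x ≈ -80.3 km, y ≈ -95.4 km, depth ≈ 42.4 km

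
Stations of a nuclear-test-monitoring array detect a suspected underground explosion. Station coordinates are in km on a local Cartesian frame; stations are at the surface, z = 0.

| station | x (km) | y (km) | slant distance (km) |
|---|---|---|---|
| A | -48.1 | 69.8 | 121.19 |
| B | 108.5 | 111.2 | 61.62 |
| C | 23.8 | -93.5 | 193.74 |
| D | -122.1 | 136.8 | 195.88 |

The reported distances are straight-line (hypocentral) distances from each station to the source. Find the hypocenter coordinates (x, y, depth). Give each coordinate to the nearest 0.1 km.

Each station gives a sphere (x−x_i)² + (y−y_i)² + z² = d_i² (stations at z=0).
Subtracting the A sphere from B and C: z² cancels, leaving linear equations in x and y:
313.2 x + 82.8 y = 27842.03
143.8 x − 326.6 y = -20725.13
Solving: x ≈ 64.600, y ≈ 91.900 km (keep extra digits for the depth step; rounded: 64.6, 91.9).
Then from the A sphere: z² = 121.19² − (x + 48.1)² − (y − 69.8)² with x = 64.600, y = 91.900, so z ≈ 38.695 ≈ 38.7 km.

(64.6, 91.9, 38.7)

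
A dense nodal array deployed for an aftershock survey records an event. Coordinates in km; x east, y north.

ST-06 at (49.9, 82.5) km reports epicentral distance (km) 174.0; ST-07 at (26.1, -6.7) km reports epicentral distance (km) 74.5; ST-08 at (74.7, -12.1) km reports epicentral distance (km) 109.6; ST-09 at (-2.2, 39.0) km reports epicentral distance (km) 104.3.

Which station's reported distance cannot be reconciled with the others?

Solve using three stations at a time. Using ST-07, ST-08, ST-09 (subtract circle equations pairwise → linear system) gives (x, y) ≈ (-22.1, -63.2).
Distances from that point to each station vs reported:
  ST-06: calculated 162.5 vs reported 174.0 → residual 11.5 km
  ST-07: calculated 74.2 vs reported 74.5 → residual 0.3 km
  ST-08: calculated 109.4 vs reported 109.6 → residual 0.2 km
  ST-09: calculated 104.1 vs reported 104.3 → residual 0.2 km
ST-07, ST-08, ST-09 are mutually consistent (residuals ≈ 0); ST-06 is off by 11.5 km.

ST-06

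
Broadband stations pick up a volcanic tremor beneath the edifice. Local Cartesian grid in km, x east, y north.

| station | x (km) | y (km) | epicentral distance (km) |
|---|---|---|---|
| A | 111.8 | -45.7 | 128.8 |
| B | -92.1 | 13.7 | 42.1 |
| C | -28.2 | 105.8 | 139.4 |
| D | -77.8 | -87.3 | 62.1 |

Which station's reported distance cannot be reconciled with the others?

Solve using three stations at a time. Using B, C, D (subtract circle equations pairwise → linear system) gives (x, y) ≈ (-75.9, -25.2).
Distances from that point to each station vs reported:
  A: calculated 188.8 vs reported 128.8 → residual 60.0 km
  B: calculated 42.1 vs reported 42.1 → residual 0.0 km
  C: calculated 139.4 vs reported 139.4 → residual 0.0 km
  D: calculated 62.1 vs reported 62.1 → residual 0.0 km
B, C, D are mutually consistent (residuals ≈ 0); A is off by 60.0 km.

A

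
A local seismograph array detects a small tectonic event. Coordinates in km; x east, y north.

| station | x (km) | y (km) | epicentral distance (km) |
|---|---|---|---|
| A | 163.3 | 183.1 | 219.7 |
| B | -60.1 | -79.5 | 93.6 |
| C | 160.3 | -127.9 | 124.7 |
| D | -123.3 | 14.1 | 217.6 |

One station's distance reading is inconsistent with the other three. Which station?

B

Solve using three stations at a time. Using A, C, D (subtract circle equations pairwise → linear system) gives (x, y) ≈ (90.9, -24.3).
Distances from that point to each station vs reported:
  A: calculated 219.7 vs reported 219.7 → residual 0.0 km
  B: calculated 160.7 vs reported 93.6 → residual 67.1 km
  C: calculated 124.7 vs reported 124.7 → residual 0.0 km
  D: calculated 217.6 vs reported 217.6 → residual 0.0 km
A, C, D are mutually consistent (residuals ≈ 0); B is off by 67.1 km.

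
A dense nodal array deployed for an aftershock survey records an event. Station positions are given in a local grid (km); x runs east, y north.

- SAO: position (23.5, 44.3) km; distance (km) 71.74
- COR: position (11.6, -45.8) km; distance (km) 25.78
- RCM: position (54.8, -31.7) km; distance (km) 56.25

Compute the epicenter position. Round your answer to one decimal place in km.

-0.8 km east, -23.2 km north

Circle about each station: (x − 23.5)² + (y − 44.3)² = 71.74²; (x − 11.6)² + (y + 45.8)² = 25.78²; (x − 54.8)² + (y + 31.7)² = 56.25².
Subtracting the SAO equation from the COR and RCM equations removes the quadratic terms:
-23.8 x − 180.2 y = 4199.48
62.6 x − 152.0 y = 3475.76
Solving the 2×2 system: x ≈ -0.8, y ≈ -23.2 km.
Check against SAO (with the unrounded x, y): √((x − 23.5)²+(y − 44.3)²) = 71.74 ≈ 71.74 km. ✓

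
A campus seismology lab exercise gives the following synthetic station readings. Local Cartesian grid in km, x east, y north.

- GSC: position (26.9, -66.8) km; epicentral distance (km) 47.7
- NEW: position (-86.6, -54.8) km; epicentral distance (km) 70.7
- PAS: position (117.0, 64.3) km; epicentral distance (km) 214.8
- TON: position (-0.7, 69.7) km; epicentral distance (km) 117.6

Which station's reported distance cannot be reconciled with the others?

Solve using three stations at a time. Using GSC, NEW, TON (subtract circle equations pairwise → linear system) gives (x, y) ≈ (-16.4, -46.8).
Distances from that point to each station vs reported:
  GSC: calculated 47.7 vs reported 47.7 → residual 0.0 km
  NEW: calculated 70.7 vs reported 70.7 → residual 0.0 km
  PAS: calculated 173.6 vs reported 214.8 → residual 41.2 km
  TON: calculated 117.6 vs reported 117.6 → residual 0.0 km
GSC, NEW, TON are mutually consistent (residuals ≈ 0); PAS is off by 41.2 km.

PAS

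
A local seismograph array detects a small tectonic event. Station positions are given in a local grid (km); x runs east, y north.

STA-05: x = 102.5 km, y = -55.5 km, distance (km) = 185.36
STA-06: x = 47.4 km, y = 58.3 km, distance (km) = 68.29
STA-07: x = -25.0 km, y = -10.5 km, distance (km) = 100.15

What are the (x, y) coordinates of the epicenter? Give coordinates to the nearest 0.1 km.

x ≈ -13.6 km, y ≈ 89.0 km

Circle about each station: (x − 102.5)² + (y + 55.5)² = 185.36²; (x − 47.4)² + (y − 58.3)² = 68.29²; (x + 25.0)² + (y + 10.5)² = 100.15².
Subtracting pairs of circle equations eliminates x²+y² and gives linear equations (the radical axes):
-110.2 x + 227.6 y = 21753.96
-255.0 x + 90.0 y = 11477.06
Solving the 2×2 system: x ≈ -13.6, y ≈ 89.0 km.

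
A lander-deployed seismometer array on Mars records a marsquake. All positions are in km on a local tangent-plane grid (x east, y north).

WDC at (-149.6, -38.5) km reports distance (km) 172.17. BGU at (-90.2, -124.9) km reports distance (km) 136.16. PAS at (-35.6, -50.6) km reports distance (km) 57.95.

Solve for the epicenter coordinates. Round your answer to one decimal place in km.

Circle about each station: (x + 149.6)² + (y + 38.5)² = 172.17²; (x + 90.2)² + (y + 124.9)² = 136.16²; (x + 35.6)² + (y + 50.6)² = 57.95².
Subtracting the WDC equation from the BGU and PAS equations removes the quadratic terms:
118.8 x − 172.8 y = 10976.60
228.0 x − 24.2 y = 6249.62
Solving the 2×2 system: x ≈ 22.3, y ≈ -48.2 km.

x ≈ 22.3 km, y ≈ -48.2 km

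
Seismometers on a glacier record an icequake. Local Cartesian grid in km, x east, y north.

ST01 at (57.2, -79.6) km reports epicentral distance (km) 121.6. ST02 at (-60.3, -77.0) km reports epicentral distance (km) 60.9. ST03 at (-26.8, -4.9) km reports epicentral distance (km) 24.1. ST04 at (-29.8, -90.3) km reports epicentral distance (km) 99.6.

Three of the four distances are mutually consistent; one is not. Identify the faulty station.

Solve using three stations at a time. Using ST01, ST02, ST03 (subtract circle equations pairwise → linear system) gives (x, y) ≈ (-47.3, -17.5).
Distances from that point to each station vs reported:
  ST01: calculated 121.6 vs reported 121.6 → residual 0.0 km
  ST02: calculated 60.9 vs reported 60.9 → residual 0.0 km
  ST03: calculated 24.1 vs reported 24.1 → residual 0.0 km
  ST04: calculated 74.9 vs reported 99.6 → residual 24.7 km
ST01, ST02, ST03 are mutually consistent (residuals ≈ 0); ST04 is off by 24.7 km.

ST04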